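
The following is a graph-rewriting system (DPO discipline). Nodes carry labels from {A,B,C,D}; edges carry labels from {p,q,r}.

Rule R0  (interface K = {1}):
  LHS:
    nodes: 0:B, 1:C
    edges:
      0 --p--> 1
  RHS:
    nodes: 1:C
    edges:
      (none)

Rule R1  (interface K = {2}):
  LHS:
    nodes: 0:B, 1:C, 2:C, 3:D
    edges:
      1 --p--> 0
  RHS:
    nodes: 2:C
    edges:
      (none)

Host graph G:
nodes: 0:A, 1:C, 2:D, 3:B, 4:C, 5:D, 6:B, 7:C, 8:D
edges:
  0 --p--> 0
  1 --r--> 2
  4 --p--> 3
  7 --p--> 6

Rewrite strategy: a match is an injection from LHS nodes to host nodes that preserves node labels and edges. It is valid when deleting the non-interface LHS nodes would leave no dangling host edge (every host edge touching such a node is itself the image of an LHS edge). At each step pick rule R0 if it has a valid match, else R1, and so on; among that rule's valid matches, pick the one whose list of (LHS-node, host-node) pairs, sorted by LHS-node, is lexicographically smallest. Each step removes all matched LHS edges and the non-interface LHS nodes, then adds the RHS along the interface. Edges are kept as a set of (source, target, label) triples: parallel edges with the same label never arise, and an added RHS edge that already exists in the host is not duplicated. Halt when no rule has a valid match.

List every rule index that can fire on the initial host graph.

R0: no valid match — LHS pattern not found
R1: 8 valid matches — {0↦3, 1↦4, 2↦1, 3↦5}, {0↦3, 1↦4, 2↦1, 3↦8}, {0↦3, 1↦4, 2↦7, 3↦5} (+5 more)

Answer: [R1]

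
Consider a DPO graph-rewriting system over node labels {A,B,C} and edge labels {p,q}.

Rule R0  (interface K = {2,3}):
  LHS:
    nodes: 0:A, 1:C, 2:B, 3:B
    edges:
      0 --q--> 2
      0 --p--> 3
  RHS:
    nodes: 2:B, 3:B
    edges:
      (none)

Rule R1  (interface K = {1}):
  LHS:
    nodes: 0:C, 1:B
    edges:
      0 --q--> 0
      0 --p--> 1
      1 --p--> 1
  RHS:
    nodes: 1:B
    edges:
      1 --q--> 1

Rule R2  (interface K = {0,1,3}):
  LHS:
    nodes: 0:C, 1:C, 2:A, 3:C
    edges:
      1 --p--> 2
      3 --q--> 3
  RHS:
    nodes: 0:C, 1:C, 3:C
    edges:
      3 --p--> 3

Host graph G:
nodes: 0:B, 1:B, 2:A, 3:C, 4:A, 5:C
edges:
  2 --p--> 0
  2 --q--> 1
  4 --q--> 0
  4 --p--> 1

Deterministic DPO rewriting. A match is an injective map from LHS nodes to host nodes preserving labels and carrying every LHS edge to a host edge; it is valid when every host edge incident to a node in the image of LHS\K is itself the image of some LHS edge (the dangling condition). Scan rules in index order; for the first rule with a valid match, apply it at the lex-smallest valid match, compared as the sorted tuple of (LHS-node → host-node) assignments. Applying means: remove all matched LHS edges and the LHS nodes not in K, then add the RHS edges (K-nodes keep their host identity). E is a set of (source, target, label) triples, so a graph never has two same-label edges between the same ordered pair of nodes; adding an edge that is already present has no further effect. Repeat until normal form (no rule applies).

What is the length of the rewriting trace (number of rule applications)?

Answer: 2

Derivation:
initial: |V|=6 |E|=4  E = 2-p->0 2-q->1 4-q->0 4-p->1
step 1: apply R0 at {0↦2, 1↦3, 2↦1, 3↦0}  → |V|=4 |E|=2  E = 4-q->0 4-p->1
step 2: apply R0 at {0↦4, 1↦5, 2↦0, 3↦1}  → |V|=2 |E|=0  E = ∅
final graph: no rule applies after step 2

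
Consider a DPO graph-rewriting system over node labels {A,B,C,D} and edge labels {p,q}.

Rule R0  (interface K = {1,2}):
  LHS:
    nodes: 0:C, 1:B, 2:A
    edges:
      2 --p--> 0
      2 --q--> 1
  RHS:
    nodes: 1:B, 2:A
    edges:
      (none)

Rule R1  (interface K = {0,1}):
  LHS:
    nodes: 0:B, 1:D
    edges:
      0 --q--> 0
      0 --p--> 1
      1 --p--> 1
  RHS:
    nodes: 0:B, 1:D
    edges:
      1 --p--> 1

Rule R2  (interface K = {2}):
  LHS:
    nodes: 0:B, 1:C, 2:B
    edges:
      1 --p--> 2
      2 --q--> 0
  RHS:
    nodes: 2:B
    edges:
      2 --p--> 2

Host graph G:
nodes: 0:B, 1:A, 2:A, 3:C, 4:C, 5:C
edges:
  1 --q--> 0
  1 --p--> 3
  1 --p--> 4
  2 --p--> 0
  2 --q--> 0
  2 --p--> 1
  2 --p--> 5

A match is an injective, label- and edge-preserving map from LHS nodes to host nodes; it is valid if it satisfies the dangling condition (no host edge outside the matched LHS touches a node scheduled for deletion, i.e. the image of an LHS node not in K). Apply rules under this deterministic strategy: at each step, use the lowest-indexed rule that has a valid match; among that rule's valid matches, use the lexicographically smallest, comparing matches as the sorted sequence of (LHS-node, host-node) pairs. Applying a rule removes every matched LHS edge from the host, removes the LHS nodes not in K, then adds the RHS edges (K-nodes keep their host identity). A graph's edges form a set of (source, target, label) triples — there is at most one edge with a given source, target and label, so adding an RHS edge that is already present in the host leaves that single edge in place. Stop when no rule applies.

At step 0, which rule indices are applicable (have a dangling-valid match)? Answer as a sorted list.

R0: 3 valid matches — {0↦3, 1↦0, 2↦1}, {0↦4, 1↦0, 2↦1}, {0↦5, 1↦0, 2↦2}
R1: no valid match — LHS pattern not found
R2: no valid match — LHS pattern not found

Answer: [R0]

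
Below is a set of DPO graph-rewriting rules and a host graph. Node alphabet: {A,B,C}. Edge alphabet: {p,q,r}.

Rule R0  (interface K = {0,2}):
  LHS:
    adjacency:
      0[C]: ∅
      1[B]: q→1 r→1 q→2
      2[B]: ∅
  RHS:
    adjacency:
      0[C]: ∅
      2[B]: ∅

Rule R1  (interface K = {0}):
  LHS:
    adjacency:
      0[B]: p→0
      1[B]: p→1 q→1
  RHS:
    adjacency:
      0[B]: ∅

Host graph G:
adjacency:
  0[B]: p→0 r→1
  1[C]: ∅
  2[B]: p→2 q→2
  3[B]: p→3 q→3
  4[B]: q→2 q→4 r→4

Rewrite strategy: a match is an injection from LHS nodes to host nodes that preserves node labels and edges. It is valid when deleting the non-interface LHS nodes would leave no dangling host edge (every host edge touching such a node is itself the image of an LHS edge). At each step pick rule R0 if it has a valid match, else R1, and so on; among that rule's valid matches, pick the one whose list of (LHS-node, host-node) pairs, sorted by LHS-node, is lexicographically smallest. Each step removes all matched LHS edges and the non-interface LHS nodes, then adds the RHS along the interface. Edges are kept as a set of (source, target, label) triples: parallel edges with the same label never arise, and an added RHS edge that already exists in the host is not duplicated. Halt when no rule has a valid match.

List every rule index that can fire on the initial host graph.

Answer: [R0,R1]

Steps:
R0: 1 valid match — {0↦1, 1↦4, 2↦2}
R1: 2 valid matches — {0↦0, 1↦3}, {0↦2, 1↦3}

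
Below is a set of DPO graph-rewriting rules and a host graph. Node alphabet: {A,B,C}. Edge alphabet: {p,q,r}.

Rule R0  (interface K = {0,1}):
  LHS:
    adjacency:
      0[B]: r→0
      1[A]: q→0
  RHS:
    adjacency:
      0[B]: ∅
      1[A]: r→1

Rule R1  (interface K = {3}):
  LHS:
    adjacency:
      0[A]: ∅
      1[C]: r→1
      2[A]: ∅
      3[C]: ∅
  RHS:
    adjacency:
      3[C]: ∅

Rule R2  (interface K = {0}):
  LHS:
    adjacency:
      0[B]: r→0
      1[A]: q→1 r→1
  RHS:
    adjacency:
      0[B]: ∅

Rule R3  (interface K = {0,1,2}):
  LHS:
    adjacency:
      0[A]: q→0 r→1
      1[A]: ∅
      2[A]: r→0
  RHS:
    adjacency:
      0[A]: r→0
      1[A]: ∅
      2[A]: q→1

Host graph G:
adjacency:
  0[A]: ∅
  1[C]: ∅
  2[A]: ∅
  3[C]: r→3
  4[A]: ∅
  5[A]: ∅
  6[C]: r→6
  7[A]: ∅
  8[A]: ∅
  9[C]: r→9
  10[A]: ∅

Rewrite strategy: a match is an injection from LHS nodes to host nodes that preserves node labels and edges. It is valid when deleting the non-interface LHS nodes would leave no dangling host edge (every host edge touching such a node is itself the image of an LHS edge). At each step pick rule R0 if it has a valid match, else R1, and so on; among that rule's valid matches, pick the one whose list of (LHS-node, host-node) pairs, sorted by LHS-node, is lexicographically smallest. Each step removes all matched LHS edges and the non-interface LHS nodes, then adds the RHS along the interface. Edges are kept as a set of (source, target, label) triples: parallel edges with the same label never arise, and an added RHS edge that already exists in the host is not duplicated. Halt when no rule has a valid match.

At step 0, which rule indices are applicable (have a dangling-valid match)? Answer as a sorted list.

Answer: [R1]

Steps:
R0: no valid match — LHS pattern not found
R1: 378 valid matches — {0↦0, 1↦3, 2↦2, 3↦1}, {0↦0, 1↦3, 2↦2, 3↦6}, {0↦0, 1↦3, 2↦2, 3↦9} (+375 more)
R2: no valid match — LHS pattern not found
R3: no valid match — LHS pattern not found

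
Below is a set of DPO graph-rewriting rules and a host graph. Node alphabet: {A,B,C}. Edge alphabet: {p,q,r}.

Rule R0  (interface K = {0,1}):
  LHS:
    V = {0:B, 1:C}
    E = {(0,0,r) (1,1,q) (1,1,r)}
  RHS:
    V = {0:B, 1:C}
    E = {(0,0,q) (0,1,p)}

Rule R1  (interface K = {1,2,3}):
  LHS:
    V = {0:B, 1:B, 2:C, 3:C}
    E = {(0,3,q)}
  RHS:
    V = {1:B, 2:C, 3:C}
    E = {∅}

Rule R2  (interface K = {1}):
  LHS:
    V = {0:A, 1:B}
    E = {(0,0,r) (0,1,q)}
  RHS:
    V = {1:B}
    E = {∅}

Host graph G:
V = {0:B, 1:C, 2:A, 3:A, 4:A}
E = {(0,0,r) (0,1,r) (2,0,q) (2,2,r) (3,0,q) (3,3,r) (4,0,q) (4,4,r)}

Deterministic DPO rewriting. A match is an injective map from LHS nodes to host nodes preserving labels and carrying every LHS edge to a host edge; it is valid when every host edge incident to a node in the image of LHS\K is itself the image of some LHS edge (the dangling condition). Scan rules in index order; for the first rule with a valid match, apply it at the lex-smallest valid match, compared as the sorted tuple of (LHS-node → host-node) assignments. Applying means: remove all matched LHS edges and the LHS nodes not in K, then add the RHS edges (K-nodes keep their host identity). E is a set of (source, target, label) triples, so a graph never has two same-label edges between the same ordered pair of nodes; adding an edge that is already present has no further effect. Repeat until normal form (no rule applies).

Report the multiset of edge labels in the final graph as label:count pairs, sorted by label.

initial: |V|=5 |E|=8  E = 0-r->0 0-r->1 2-q->0 2-r->2 3-q->0 3-r->3 4-q->0 4-r->4
step 1: apply R2 at {0↦2, 1↦0}  → |V|=4 |E|=6  E = 0-r->0 0-r->1 3-q->0 3-r->3 4-q->0 4-r->4
step 2: apply R2 at {0↦3, 1↦0}  → |V|=3 |E|=4  E = 0-r->0 0-r->1 4-q->0 4-r->4
step 3: apply R2 at {0↦4, 1↦0}  → |V|=2 |E|=2  E = 0-r->0 0-r->1
final graph: no rule applies after step 3
NF edges: [(0, 0, 'r'), (0, 1, 'r')]

Answer: r:2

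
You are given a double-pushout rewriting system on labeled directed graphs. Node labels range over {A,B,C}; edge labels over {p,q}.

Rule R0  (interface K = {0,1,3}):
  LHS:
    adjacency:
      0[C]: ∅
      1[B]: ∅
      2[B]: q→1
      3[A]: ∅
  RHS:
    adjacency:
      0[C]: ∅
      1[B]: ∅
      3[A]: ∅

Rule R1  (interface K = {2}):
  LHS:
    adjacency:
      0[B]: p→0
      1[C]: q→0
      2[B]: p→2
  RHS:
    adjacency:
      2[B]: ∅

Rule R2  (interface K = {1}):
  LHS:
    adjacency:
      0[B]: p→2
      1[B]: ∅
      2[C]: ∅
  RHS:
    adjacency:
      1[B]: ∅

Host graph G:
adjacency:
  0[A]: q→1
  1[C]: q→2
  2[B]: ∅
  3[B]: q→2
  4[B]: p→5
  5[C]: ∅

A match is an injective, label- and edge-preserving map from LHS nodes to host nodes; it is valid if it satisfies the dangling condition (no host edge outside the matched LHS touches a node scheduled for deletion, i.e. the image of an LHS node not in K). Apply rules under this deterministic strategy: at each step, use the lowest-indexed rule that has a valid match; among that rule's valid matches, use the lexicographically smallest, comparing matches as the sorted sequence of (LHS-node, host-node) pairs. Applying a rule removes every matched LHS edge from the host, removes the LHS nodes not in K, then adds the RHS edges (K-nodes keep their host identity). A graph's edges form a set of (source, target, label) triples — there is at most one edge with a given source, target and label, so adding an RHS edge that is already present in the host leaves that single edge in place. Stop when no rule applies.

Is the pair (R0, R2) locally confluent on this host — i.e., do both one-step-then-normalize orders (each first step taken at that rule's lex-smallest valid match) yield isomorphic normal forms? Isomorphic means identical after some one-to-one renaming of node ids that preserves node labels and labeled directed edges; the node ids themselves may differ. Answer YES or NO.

branch R0-first: apply at {0↦1, 1↦2, 2↦3, 3↦0} → |E|=3, then 1 more step(s) → NF |V|=3 |E|=2 V={0:A, 1:C, 2:B} E=0-q->1 1-q->2
branch R2-first: apply at {0↦4, 1↦2, 2↦5} → |E|=3, then 1 more step(s) → NF |V|=3 |E|=2 V={0:A, 1:C, 2:B} E=0-q->1 1-q->2
graphs isomorphic (equal up to label-preserving node renaming)

Answer: YES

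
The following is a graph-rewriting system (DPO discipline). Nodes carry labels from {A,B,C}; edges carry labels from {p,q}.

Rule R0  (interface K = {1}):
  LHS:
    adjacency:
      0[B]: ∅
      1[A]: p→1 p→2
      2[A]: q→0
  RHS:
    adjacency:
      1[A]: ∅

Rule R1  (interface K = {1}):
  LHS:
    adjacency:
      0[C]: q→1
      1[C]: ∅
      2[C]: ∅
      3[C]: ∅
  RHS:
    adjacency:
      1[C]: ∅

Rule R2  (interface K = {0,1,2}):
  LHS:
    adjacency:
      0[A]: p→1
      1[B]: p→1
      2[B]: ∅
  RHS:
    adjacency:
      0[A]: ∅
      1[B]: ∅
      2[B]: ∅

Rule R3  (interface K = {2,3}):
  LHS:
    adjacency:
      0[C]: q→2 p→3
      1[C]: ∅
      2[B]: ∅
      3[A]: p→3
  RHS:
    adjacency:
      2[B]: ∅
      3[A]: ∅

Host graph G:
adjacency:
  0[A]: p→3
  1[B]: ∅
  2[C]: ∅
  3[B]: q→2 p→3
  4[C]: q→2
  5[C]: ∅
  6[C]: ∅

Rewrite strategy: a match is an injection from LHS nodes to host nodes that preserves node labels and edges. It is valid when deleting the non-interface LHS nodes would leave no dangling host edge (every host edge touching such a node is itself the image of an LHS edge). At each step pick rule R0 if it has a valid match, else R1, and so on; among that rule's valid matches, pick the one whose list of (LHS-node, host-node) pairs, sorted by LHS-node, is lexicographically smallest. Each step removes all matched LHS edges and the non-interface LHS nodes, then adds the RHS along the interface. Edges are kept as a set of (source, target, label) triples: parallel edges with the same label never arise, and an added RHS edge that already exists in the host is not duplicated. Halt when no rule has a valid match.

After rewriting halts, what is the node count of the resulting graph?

Answer: 4

Derivation:
initial: |V|=7 |E|=4  E = 0-p->3 3-q->2 3-p->3 4-q->2
step 1: apply R1 at {0↦4, 1↦2, 2↦5, 3↦6}  → |V|=4 |E|=3  E = 0-p->3 3-q->2 3-p->3
step 2: apply R2 at {0↦0, 1↦3, 2↦1}  → |V|=4 |E|=1  E = 3-q->2
halt: no rule applies after step 2
NF nodes: {0:A, 1:B, 2:C, 3:B}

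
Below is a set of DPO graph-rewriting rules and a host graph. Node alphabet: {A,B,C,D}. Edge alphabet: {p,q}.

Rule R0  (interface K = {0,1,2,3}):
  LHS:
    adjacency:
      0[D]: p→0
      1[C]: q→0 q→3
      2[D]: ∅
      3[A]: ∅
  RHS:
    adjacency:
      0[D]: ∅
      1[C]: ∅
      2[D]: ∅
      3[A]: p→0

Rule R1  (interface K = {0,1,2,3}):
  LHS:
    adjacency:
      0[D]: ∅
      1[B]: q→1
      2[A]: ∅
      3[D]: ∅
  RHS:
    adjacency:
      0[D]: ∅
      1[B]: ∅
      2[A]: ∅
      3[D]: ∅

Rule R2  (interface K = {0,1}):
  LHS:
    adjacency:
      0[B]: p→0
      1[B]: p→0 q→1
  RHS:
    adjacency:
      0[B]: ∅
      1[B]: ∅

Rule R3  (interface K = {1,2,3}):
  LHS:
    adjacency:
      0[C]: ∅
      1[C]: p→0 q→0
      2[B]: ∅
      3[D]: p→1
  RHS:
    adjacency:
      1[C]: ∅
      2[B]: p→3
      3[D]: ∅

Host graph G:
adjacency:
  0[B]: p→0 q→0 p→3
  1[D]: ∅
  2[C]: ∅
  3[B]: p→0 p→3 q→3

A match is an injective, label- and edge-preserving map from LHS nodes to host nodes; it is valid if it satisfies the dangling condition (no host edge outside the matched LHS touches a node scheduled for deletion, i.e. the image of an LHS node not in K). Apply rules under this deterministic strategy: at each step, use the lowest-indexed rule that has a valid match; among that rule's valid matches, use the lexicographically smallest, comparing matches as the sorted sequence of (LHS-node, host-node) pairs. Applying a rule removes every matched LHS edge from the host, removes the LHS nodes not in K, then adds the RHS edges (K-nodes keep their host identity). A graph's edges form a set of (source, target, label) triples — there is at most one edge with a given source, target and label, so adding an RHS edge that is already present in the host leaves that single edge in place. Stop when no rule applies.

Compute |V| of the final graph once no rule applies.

Answer: 4

Derivation:
[0] host  ⇒  4 nodes, 6 edges  {0-p->0 0-q->0 0-p->3 3-p->0 3-p->3 3-q->3}
[1] R2 @ {0↦0, 1↦3}  ⇒  4 nodes, 3 edges  {0-q->0 0-p->3 3-p->3}
[2] R2 @ {0↦3, 1↦0}  ⇒  4 nodes, 0 edges  {∅}
final graph: no rule applies after step 2
NF nodes: {0:B, 1:D, 2:C, 3:B}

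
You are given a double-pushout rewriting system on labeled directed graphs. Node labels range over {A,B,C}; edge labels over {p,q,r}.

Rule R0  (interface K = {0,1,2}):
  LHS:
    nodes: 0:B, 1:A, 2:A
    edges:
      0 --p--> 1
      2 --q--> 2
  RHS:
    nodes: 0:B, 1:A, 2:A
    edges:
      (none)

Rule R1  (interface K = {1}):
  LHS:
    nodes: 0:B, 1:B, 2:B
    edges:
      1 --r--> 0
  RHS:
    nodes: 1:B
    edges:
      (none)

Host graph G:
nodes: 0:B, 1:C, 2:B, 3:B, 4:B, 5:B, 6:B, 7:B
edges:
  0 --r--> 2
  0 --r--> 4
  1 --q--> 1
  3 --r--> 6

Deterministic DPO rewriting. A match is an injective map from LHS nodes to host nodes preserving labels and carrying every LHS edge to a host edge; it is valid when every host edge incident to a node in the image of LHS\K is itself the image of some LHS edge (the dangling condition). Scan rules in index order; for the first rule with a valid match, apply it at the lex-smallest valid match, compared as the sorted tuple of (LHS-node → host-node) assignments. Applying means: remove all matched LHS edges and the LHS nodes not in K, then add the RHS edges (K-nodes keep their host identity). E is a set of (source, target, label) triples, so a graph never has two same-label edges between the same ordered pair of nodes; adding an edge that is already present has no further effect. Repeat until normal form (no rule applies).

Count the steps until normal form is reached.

[0] host  ⇒  8 nodes, 4 edges  {0-r->2 0-r->4 1-q->1 3-r->6}
[1] R1 @ {0↦2, 1↦0, 2↦5}  ⇒  6 nodes, 3 edges  {0-r->4 1-q->1 3-r->6}
[2] R1 @ {0↦4, 1↦0, 2↦7}  ⇒  4 nodes, 2 edges  {1-q->1 3-r->6}
[3] R1 @ {0↦6, 1↦3, 2↦0}  ⇒  2 nodes, 1 edges  {1-q->1}
normal form: no rule applies after step 3

Answer: 3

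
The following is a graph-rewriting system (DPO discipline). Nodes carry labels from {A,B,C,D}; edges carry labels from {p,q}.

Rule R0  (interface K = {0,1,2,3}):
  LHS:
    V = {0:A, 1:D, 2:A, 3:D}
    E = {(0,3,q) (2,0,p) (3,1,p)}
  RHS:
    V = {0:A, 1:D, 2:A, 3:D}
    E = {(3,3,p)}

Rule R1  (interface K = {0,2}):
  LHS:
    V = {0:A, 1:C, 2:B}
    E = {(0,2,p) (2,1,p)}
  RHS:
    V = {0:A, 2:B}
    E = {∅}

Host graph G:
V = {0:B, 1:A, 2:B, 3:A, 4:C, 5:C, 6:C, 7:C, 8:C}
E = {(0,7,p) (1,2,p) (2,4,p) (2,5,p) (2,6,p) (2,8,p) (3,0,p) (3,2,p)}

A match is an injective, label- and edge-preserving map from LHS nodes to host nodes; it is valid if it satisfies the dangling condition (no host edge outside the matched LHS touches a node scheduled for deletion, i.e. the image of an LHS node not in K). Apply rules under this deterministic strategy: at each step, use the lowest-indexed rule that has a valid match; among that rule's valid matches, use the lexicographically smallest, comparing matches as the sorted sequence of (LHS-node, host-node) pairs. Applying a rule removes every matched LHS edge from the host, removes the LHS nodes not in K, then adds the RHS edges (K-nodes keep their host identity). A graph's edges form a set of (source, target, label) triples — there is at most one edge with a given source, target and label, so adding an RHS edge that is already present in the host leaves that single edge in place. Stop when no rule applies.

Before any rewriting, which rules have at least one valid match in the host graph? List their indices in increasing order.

Answer: [R1]

Steps:
R0: no valid match — LHS pattern not found
R1: 9 valid matches — {0↦1, 1↦4, 2↦2}, {0↦1, 1↦5, 2↦2}, {0↦1, 1↦6, 2↦2} (+6 more)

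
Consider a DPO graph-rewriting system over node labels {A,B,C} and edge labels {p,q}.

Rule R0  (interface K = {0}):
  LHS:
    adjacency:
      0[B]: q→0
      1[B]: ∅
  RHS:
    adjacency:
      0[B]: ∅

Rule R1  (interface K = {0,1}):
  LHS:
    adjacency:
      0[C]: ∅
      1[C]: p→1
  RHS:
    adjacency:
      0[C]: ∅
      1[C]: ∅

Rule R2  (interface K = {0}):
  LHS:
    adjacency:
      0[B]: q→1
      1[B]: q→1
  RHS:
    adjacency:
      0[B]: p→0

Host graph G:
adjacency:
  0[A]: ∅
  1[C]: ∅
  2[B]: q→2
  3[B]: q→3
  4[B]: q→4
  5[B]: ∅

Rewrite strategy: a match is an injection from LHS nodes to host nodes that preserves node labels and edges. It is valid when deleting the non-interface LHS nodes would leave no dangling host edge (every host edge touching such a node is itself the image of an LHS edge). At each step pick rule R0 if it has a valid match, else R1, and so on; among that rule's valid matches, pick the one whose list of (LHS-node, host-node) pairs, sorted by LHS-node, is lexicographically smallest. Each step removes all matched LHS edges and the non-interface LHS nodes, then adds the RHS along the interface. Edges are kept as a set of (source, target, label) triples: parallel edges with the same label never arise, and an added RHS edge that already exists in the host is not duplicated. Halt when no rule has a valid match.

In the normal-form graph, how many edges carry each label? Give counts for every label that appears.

start.  V:6 E:3  edges: 2-q->2 3-q->3 4-q->4
1. fire R0 via {0↦2, 1↦5}  →  V:5 E:2  edges: 3-q->3 4-q->4
2. fire R0 via {0↦3, 1↦2}  →  V:4 E:1  edges: 4-q->4
3. fire R0 via {0↦4, 1↦3}  →  V:3 E:0  edges: ∅
final graph: no rule applies after step 3
NF edges: []

Answer: (no edges)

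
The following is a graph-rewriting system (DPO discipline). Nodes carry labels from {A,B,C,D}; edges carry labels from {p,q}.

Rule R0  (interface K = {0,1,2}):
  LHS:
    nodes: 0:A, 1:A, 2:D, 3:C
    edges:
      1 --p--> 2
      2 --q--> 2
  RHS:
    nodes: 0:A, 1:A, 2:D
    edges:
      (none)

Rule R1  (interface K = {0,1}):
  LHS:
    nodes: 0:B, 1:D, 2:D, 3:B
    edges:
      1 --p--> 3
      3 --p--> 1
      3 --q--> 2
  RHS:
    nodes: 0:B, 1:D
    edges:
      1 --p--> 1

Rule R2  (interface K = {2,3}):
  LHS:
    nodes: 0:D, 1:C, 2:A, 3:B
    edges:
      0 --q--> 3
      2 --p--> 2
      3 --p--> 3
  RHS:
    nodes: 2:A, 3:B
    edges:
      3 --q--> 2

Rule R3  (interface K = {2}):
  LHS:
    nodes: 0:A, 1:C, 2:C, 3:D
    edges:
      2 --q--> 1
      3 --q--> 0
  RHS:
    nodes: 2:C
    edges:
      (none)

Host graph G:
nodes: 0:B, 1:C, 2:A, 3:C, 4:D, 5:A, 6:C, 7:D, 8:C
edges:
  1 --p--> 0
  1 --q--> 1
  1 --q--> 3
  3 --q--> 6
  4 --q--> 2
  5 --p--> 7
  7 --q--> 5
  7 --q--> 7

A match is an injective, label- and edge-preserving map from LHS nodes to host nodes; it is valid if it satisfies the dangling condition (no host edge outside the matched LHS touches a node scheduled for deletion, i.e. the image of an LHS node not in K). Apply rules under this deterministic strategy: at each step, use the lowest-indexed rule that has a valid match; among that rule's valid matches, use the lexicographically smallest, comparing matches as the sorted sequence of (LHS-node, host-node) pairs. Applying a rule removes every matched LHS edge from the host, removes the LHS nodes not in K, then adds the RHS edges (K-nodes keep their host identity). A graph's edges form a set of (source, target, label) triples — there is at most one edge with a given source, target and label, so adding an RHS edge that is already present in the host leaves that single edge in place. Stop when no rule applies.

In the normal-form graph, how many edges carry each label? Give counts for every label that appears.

initial: |V|=9 |E|=8  E = 1-p->0 1-q->1 1-q->3 3-q->6 4-q->2 5-p->7 7-q->5 7-q->7
step 1: apply R0 at {0↦2, 1↦5, 2↦7, 3↦8}  → |V|=8 |E|=6  E = 1-p->0 1-q->1 1-q->3 3-q->6 4-q->2 7-q->5
step 2: apply R3 at {0↦2, 1↦6, 2↦3, 3↦4}  → |V|=5 |E|=4  E = 1-p->0 1-q->1 1-q->3 7-q->5
step 3: apply R3 at {0↦5, 1↦3, 2↦1, 3↦7}  → |V|=2 |E|=2  E = 1-p->0 1-q->1
final graph: no rule applies after step 3
NF edges: [(1, 0, 'p'), (1, 1, 'q')]

Answer: p:1 q:1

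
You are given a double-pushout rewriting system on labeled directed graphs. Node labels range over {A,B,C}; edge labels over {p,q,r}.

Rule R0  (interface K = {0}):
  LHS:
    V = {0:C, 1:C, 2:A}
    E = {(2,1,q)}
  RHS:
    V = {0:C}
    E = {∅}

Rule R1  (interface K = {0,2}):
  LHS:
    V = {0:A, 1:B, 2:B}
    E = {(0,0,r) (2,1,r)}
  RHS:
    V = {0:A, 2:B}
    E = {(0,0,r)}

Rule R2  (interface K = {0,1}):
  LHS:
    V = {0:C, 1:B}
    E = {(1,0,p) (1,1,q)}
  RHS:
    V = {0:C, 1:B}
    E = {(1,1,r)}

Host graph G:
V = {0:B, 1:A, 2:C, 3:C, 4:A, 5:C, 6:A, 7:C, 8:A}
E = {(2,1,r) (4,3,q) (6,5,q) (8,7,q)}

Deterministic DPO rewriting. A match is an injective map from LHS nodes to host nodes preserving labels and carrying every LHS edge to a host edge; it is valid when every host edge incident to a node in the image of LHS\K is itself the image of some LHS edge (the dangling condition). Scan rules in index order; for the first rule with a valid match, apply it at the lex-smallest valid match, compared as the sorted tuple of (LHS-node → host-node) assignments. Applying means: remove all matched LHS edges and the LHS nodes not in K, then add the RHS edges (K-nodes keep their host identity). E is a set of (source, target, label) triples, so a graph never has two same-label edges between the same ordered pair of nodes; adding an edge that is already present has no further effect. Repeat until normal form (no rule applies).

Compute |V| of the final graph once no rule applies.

start.  V:9 E:4  edges: 2-r->1 4-q->3 6-q->5 8-q->7
1. fire R0 via {0↦2, 1↦3, 2↦4}  →  V:7 E:3  edges: 2-r->1 6-q->5 8-q->7
2. fire R0 via {0↦2, 1↦5, 2↦6}  →  V:5 E:2  edges: 2-r->1 8-q->7
3. fire R0 via {0↦2, 1↦7, 2↦8}  →  V:3 E:1  edges: 2-r->1
halt: no rule applies after step 3
NF nodes: {0:B, 1:A, 2:C}

Answer: 3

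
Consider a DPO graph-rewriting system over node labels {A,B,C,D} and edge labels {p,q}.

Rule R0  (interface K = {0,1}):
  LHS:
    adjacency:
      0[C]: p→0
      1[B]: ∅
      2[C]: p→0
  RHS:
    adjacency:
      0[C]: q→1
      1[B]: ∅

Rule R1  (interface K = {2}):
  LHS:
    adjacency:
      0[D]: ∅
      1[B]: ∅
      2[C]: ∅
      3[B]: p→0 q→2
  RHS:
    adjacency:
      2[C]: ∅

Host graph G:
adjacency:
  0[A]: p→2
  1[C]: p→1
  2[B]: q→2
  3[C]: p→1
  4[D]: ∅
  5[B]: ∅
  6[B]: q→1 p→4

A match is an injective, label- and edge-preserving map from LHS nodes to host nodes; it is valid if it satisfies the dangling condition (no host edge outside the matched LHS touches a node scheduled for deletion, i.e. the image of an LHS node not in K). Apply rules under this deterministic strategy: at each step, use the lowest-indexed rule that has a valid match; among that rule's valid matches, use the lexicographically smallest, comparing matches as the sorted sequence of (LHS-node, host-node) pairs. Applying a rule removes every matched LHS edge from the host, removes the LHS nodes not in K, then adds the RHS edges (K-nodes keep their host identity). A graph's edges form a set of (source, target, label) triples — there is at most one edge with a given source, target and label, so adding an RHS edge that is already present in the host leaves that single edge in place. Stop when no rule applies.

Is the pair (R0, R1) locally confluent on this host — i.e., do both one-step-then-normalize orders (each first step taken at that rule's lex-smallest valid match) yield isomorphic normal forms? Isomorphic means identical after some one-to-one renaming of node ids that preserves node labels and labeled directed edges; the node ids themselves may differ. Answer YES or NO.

branch R0-first: apply at {0↦1, 1↦2, 2↦3} → |E|=5, then 1 more step(s) → NF |V|=3 |E|=3 V={0:A, 1:C, 2:B} E=0-p->2 1-q->2 2-q->2
branch R1-first: apply at {0↦4, 1↦5, 2↦1, 3↦6} → |E|=4, then 1 more step(s) → NF |V|=3 |E|=3 V={0:A, 1:C, 2:B} E=0-p->2 1-q->2 2-q->2
graphs isomorphic (equal up to label-preserving node renaming)

Answer: YES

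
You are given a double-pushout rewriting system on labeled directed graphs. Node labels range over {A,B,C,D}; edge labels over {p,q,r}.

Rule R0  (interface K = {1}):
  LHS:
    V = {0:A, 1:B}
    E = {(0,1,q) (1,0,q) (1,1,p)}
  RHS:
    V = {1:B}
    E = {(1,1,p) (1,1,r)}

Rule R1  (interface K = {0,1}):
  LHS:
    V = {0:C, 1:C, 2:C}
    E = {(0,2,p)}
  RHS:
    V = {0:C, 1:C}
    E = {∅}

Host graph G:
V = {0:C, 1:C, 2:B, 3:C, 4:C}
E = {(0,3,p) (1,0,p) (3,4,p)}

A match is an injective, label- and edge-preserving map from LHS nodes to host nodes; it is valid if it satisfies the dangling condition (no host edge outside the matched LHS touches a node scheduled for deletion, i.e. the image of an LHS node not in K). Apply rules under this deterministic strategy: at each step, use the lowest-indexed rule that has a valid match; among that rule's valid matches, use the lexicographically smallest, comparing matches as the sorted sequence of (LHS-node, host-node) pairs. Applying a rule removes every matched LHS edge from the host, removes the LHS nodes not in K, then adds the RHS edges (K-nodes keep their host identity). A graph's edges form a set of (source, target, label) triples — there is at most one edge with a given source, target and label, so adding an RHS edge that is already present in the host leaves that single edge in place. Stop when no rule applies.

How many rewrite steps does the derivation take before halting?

start.  V:5 E:3  edges: 0-p->3 1-p->0 3-p->4
1. fire R1 via {0↦3, 1↦0, 2↦4}  →  V:4 E:2  edges: 0-p->3 1-p->0
2. fire R1 via {0↦0, 1↦1, 2↦3}  →  V:3 E:1  edges: 1-p->0
final graph: no rule applies after step 2

Answer: 2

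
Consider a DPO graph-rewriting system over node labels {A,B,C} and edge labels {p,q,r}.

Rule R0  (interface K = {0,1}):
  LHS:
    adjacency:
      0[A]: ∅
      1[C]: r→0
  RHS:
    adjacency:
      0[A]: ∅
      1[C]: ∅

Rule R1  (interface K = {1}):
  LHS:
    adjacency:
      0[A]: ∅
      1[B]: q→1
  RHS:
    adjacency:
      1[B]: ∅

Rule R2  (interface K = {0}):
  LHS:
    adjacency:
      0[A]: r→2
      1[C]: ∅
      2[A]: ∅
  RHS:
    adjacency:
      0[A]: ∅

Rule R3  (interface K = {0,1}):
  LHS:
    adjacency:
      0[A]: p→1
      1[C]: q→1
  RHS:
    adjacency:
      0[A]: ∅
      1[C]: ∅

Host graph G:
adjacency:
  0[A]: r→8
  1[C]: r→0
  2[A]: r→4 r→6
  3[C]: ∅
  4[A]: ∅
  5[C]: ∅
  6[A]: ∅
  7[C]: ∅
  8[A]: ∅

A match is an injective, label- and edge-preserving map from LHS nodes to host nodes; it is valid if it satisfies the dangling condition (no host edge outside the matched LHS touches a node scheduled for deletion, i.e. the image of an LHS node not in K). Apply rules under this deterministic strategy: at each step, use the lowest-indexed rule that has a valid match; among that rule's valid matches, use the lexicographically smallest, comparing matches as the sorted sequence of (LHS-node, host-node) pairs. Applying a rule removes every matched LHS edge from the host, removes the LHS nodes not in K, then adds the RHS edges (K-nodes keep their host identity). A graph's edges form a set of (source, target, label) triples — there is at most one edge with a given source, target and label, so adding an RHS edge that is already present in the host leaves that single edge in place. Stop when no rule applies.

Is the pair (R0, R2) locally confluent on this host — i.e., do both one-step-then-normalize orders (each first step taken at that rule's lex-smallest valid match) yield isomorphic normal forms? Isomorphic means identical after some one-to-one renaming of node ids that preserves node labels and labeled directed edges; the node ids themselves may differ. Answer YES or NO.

Answer: YES

Steps:
branch R0-first: apply at {0↦0, 1↦1} → |E|=3, then 3 more step(s) → NF |V|=3 |E|=0 V={0:A, 2:A, 7:C} E=∅
branch R2-first: apply at {0↦0, 1↦3, 2↦8} → |E|=3, then 3 more step(s) → NF |V|=3 |E|=0 V={0:A, 2:A, 7:C} E=∅
graphs isomorphic (equal up to label-preserving node renaming)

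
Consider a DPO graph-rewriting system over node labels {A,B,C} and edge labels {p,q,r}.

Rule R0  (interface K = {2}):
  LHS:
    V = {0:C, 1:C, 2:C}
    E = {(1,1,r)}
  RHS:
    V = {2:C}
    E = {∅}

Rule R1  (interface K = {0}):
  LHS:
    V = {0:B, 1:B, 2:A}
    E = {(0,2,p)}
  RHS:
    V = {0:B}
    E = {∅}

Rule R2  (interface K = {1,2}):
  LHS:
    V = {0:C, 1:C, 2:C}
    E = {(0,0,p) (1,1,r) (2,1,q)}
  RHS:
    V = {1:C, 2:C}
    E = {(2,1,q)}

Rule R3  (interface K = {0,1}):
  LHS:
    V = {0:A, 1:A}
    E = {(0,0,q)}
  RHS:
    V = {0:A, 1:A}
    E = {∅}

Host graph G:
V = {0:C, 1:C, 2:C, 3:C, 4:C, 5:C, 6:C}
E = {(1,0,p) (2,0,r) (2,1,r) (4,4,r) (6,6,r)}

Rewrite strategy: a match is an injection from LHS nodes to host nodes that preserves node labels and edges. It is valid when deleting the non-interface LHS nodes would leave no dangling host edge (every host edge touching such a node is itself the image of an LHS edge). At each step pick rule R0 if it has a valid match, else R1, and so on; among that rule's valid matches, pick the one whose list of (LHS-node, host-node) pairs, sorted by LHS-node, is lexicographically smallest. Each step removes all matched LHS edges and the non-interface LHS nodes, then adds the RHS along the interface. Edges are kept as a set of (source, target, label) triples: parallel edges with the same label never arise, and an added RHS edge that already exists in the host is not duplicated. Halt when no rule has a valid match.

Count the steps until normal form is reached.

initial: |V|=7 |E|=5  E = 1-p->0 2-r->0 2-r->1 4-r->4 6-r->6
step 1: apply R0 at {0↦3, 1↦4, 2↦0}  → |V|=5 |E|=4  E = 1-p->0 2-r->0 2-r->1 6-r->6
step 2: apply R0 at {0↦5, 1↦6, 2↦0}  → |V|=3 |E|=3  E = 1-p->0 2-r->0 2-r->1
final graph: no rule applies after step 2

Answer: 2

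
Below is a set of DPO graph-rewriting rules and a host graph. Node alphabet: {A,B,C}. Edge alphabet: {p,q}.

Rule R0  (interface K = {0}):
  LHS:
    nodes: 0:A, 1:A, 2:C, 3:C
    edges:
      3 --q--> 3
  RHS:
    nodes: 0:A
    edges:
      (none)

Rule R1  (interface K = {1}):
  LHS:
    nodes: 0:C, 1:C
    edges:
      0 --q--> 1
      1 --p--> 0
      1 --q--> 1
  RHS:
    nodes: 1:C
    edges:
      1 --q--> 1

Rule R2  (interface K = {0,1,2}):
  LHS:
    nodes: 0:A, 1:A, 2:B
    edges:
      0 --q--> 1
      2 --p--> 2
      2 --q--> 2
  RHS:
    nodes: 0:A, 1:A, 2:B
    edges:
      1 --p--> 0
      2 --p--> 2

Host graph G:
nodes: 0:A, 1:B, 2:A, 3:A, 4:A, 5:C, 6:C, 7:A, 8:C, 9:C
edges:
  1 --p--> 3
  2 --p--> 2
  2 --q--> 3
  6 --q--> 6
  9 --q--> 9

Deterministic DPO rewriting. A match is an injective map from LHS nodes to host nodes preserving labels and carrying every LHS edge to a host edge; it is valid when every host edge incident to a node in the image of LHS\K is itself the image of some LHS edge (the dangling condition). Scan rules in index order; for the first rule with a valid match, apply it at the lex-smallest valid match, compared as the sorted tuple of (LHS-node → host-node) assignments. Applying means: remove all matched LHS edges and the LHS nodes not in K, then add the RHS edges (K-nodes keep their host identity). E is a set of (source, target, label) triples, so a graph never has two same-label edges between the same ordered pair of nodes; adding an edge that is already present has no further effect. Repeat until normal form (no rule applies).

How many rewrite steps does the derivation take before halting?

initial: |V|=10 |E|=5  E = 1-p->3 2-p->2 2-q->3 6-q->6 9-q->9
step 1: apply R0 at {0↦0, 1↦4, 2↦5, 3↦6}  → |V|=7 |E|=4  E = 1-p->3 2-p->2 2-q->3 9-q->9
step 2: apply R0 at {0↦0, 1↦7, 2↦8, 3↦9}  → |V|=4 |E|=3  E = 1-p->3 2-p->2 2-q->3
halt: no rule applies after step 2

Answer: 2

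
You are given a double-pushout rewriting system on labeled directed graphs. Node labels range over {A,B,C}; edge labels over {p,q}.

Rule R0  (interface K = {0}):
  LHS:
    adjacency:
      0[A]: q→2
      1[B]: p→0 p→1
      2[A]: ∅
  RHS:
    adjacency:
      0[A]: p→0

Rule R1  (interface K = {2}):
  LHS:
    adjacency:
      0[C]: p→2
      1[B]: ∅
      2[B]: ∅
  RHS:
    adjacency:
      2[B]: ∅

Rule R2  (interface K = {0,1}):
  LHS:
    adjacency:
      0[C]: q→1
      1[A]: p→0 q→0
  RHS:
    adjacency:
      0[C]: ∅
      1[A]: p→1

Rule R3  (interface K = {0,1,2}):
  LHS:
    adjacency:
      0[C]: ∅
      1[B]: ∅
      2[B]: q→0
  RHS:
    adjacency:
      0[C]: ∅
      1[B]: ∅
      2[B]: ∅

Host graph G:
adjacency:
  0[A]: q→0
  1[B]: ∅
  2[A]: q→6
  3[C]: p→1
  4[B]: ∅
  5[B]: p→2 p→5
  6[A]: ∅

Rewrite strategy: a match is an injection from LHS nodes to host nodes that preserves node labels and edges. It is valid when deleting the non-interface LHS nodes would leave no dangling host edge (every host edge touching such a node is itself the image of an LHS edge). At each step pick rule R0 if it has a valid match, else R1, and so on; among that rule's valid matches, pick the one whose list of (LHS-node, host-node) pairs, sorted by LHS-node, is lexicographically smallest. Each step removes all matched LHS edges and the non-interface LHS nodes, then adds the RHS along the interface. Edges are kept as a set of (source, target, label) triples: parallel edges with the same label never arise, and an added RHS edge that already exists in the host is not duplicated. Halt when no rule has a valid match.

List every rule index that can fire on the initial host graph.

R0: 1 valid match — {0↦2, 1↦5, 2↦6}
R1: 1 valid match — {0↦3, 1↦4, 2↦1}
R2: no valid match — LHS pattern not found
R3: no valid match — LHS pattern not found

Answer: [R0,R1]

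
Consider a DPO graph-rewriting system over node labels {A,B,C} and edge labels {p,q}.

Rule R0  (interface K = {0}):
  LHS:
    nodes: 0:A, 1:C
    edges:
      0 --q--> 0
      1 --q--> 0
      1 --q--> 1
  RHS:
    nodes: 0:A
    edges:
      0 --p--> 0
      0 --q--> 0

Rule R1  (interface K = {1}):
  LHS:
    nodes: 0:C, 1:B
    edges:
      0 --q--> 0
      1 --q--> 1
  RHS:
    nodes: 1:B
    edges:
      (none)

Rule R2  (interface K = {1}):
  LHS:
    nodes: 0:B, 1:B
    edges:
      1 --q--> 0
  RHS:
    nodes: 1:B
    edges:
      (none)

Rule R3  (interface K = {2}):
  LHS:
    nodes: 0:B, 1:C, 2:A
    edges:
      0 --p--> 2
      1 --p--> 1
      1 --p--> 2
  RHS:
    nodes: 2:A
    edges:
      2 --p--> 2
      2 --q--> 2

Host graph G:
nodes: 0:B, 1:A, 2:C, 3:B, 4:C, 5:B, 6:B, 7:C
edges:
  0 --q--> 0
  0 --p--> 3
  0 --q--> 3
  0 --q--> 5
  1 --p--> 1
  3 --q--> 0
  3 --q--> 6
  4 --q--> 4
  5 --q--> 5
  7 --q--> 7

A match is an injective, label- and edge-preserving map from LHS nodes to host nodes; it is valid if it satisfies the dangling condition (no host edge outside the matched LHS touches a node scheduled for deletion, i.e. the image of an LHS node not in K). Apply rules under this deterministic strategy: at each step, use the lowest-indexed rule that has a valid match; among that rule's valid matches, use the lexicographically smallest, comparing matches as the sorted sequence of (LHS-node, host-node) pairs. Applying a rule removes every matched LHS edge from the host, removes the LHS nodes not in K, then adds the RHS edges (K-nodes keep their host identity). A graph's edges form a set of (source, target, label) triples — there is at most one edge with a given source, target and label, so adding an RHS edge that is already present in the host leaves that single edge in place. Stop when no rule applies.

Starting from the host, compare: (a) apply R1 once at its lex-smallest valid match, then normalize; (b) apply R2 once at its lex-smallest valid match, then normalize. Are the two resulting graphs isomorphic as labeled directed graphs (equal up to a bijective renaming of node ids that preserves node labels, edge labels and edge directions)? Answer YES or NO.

branch R1-first: apply at {0↦4, 1↦0} → |E|=8, then 3 more step(s) → NF |V|=4 |E|=4 V={0:B, 1:A, 2:C, 3:B} E=0-p->3 0-q->3 1-p->1 3-q->0
branch R2-first: apply at {0↦6, 1↦3} → |E|=9, then 3 more step(s) → NF |V|=4 |E|=4 V={0:B, 1:A, 2:C, 3:B} E=0-p->3 0-q->3 1-p->1 3-q->0
graphs isomorphic (equal up to label-preserving node renaming)

Answer: YES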